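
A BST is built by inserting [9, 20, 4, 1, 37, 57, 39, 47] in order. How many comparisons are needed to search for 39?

Search path for 39: 9 -> 20 -> 37 -> 57 -> 39
Found: True
Comparisons: 5


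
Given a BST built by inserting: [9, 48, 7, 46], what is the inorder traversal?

Tree insertion order: [9, 48, 7, 46]
Tree (level-order array): [9, 7, 48, None, None, 46]
Inorder traversal: [7, 9, 46, 48]


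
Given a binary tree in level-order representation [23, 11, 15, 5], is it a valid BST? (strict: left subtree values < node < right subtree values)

Level-order array: [23, 11, 15, 5]
Validate using subtree bounds (lo, hi): at each node, require lo < value < hi,
then recurse left with hi=value and right with lo=value.
Preorder trace (stopping at first violation):
  at node 23 with bounds (-inf, +inf): OK
  at node 11 with bounds (-inf, 23): OK
  at node 5 with bounds (-inf, 11): OK
  at node 15 with bounds (23, +inf): VIOLATION
Node 15 violates its bound: not (23 < 15 < +inf).
Result: Not a valid BST


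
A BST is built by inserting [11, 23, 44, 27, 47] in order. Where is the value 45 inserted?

Starting tree (level order): [11, None, 23, None, 44, 27, 47]
Insertion path: 11 -> 23 -> 44 -> 47
Result: insert 45 as left child of 47
Final tree (level order): [11, None, 23, None, 44, 27, 47, None, None, 45]


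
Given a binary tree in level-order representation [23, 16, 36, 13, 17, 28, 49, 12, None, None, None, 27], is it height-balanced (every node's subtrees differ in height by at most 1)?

Tree (level-order array): [23, 16, 36, 13, 17, 28, 49, 12, None, None, None, 27]
Definition: a tree is height-balanced if, at every node, |h(left) - h(right)| <= 1 (empty subtree has height -1).
Bottom-up per-node check:
  node 12: h_left=-1, h_right=-1, diff=0 [OK], height=0
  node 13: h_left=0, h_right=-1, diff=1 [OK], height=1
  node 17: h_left=-1, h_right=-1, diff=0 [OK], height=0
  node 16: h_left=1, h_right=0, diff=1 [OK], height=2
  node 27: h_left=-1, h_right=-1, diff=0 [OK], height=0
  node 28: h_left=0, h_right=-1, diff=1 [OK], height=1
  node 49: h_left=-1, h_right=-1, diff=0 [OK], height=0
  node 36: h_left=1, h_right=0, diff=1 [OK], height=2
  node 23: h_left=2, h_right=2, diff=0 [OK], height=3
All nodes satisfy the balance condition.
Result: Balanced


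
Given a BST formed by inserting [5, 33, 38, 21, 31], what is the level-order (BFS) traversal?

Tree insertion order: [5, 33, 38, 21, 31]
Tree (level-order array): [5, None, 33, 21, 38, None, 31]
BFS from the root, enqueuing left then right child of each popped node:
  queue [5] -> pop 5, enqueue [33], visited so far: [5]
  queue [33] -> pop 33, enqueue [21, 38], visited so far: [5, 33]
  queue [21, 38] -> pop 21, enqueue [31], visited so far: [5, 33, 21]
  queue [38, 31] -> pop 38, enqueue [none], visited so far: [5, 33, 21, 38]
  queue [31] -> pop 31, enqueue [none], visited so far: [5, 33, 21, 38, 31]
Result: [5, 33, 21, 38, 31]


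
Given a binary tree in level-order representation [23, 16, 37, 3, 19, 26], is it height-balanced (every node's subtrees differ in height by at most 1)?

Tree (level-order array): [23, 16, 37, 3, 19, 26]
Definition: a tree is height-balanced if, at every node, |h(left) - h(right)| <= 1 (empty subtree has height -1).
Bottom-up per-node check:
  node 3: h_left=-1, h_right=-1, diff=0 [OK], height=0
  node 19: h_left=-1, h_right=-1, diff=0 [OK], height=0
  node 16: h_left=0, h_right=0, diff=0 [OK], height=1
  node 26: h_left=-1, h_right=-1, diff=0 [OK], height=0
  node 37: h_left=0, h_right=-1, diff=1 [OK], height=1
  node 23: h_left=1, h_right=1, diff=0 [OK], height=2
All nodes satisfy the balance condition.
Result: Balanced


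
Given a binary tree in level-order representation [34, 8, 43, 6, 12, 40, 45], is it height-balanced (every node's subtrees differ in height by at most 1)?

Tree (level-order array): [34, 8, 43, 6, 12, 40, 45]
Definition: a tree is height-balanced if, at every node, |h(left) - h(right)| <= 1 (empty subtree has height -1).
Bottom-up per-node check:
  node 6: h_left=-1, h_right=-1, diff=0 [OK], height=0
  node 12: h_left=-1, h_right=-1, diff=0 [OK], height=0
  node 8: h_left=0, h_right=0, diff=0 [OK], height=1
  node 40: h_left=-1, h_right=-1, diff=0 [OK], height=0
  node 45: h_left=-1, h_right=-1, diff=0 [OK], height=0
  node 43: h_left=0, h_right=0, diff=0 [OK], height=1
  node 34: h_left=1, h_right=1, diff=0 [OK], height=2
All nodes satisfy the balance condition.
Result: Balanced


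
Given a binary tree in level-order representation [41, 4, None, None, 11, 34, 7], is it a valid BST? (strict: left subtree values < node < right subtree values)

Level-order array: [41, 4, None, None, 11, 34, 7]
Validate using subtree bounds (lo, hi): at each node, require lo < value < hi,
then recurse left with hi=value and right with lo=value.
Preorder trace (stopping at first violation):
  at node 41 with bounds (-inf, +inf): OK
  at node 4 with bounds (-inf, 41): OK
  at node 11 with bounds (4, 41): OK
  at node 34 with bounds (4, 11): VIOLATION
Node 34 violates its bound: not (4 < 34 < 11).
Result: Not a valid BST


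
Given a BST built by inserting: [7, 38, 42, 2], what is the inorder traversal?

Tree insertion order: [7, 38, 42, 2]
Tree (level-order array): [7, 2, 38, None, None, None, 42]
Inorder traversal: [2, 7, 38, 42]


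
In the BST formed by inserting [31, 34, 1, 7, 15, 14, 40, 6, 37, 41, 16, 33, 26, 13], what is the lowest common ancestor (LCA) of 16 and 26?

Tree insertion order: [31, 34, 1, 7, 15, 14, 40, 6, 37, 41, 16, 33, 26, 13]
Tree (level-order array): [31, 1, 34, None, 7, 33, 40, 6, 15, None, None, 37, 41, None, None, 14, 16, None, None, None, None, 13, None, None, 26]
In a BST, the LCA of p=16, q=26 is the first node v on the
root-to-leaf path with p <= v <= q (go left if both < v, right if both > v).
Walk from root:
  at 31: both 16 and 26 < 31, go left
  at 1: both 16 and 26 > 1, go right
  at 7: both 16 and 26 > 7, go right
  at 15: both 16 and 26 > 15, go right
  at 16: 16 <= 16 <= 26, this is the LCA
LCA = 16


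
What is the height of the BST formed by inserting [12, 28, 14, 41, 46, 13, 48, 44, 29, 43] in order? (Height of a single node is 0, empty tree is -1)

Insertion order: [12, 28, 14, 41, 46, 13, 48, 44, 29, 43]
Tree (level-order array): [12, None, 28, 14, 41, 13, None, 29, 46, None, None, None, None, 44, 48, 43]
Compute height bottom-up (empty subtree = -1):
  height(13) = 1 + max(-1, -1) = 0
  height(14) = 1 + max(0, -1) = 1
  height(29) = 1 + max(-1, -1) = 0
  height(43) = 1 + max(-1, -1) = 0
  height(44) = 1 + max(0, -1) = 1
  height(48) = 1 + max(-1, -1) = 0
  height(46) = 1 + max(1, 0) = 2
  height(41) = 1 + max(0, 2) = 3
  height(28) = 1 + max(1, 3) = 4
  height(12) = 1 + max(-1, 4) = 5
Height = 5


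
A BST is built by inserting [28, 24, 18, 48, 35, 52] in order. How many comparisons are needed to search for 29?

Search path for 29: 28 -> 48 -> 35
Found: False
Comparisons: 3


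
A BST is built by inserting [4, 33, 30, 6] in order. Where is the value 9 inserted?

Starting tree (level order): [4, None, 33, 30, None, 6]
Insertion path: 4 -> 33 -> 30 -> 6
Result: insert 9 as right child of 6
Final tree (level order): [4, None, 33, 30, None, 6, None, None, 9]


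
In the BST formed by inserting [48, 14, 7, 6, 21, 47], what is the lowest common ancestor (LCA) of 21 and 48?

Tree insertion order: [48, 14, 7, 6, 21, 47]
Tree (level-order array): [48, 14, None, 7, 21, 6, None, None, 47]
In a BST, the LCA of p=21, q=48 is the first node v on the
root-to-leaf path with p <= v <= q (go left if both < v, right if both > v).
Walk from root:
  at 48: 21 <= 48 <= 48, this is the LCA
LCA = 48


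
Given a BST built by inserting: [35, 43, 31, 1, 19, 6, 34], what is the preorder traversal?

Tree insertion order: [35, 43, 31, 1, 19, 6, 34]
Tree (level-order array): [35, 31, 43, 1, 34, None, None, None, 19, None, None, 6]
Preorder traversal: [35, 31, 1, 19, 6, 34, 43]


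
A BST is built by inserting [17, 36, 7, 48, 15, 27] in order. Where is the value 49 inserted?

Starting tree (level order): [17, 7, 36, None, 15, 27, 48]
Insertion path: 17 -> 36 -> 48
Result: insert 49 as right child of 48
Final tree (level order): [17, 7, 36, None, 15, 27, 48, None, None, None, None, None, 49]


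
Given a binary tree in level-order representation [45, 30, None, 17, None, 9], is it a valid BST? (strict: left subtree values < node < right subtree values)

Level-order array: [45, 30, None, 17, None, 9]
Validate using subtree bounds (lo, hi): at each node, require lo < value < hi,
then recurse left with hi=value and right with lo=value.
Preorder trace (stopping at first violation):
  at node 45 with bounds (-inf, +inf): OK
  at node 30 with bounds (-inf, 45): OK
  at node 17 with bounds (-inf, 30): OK
  at node 9 with bounds (-inf, 17): OK
No violation found at any node.
Result: Valid BST


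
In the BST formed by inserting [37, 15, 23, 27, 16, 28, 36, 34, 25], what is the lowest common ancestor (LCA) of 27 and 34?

Tree insertion order: [37, 15, 23, 27, 16, 28, 36, 34, 25]
Tree (level-order array): [37, 15, None, None, 23, 16, 27, None, None, 25, 28, None, None, None, 36, 34]
In a BST, the LCA of p=27, q=34 is the first node v on the
root-to-leaf path with p <= v <= q (go left if both < v, right if both > v).
Walk from root:
  at 37: both 27 and 34 < 37, go left
  at 15: both 27 and 34 > 15, go right
  at 23: both 27 and 34 > 23, go right
  at 27: 27 <= 27 <= 34, this is the LCA
LCA = 27


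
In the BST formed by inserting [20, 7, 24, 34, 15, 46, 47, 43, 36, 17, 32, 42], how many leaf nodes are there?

Tree built from: [20, 7, 24, 34, 15, 46, 47, 43, 36, 17, 32, 42]
Tree (level-order array): [20, 7, 24, None, 15, None, 34, None, 17, 32, 46, None, None, None, None, 43, 47, 36, None, None, None, None, 42]
Rule: A leaf has 0 children.
Per-node child counts:
  node 20: 2 child(ren)
  node 7: 1 child(ren)
  node 15: 1 child(ren)
  node 17: 0 child(ren)
  node 24: 1 child(ren)
  node 34: 2 child(ren)
  node 32: 0 child(ren)
  node 46: 2 child(ren)
  node 43: 1 child(ren)
  node 36: 1 child(ren)
  node 42: 0 child(ren)
  node 47: 0 child(ren)
Matching nodes: [17, 32, 42, 47]
Count of leaf nodes: 4


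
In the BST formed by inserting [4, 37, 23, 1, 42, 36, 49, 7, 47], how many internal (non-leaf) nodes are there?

Tree built from: [4, 37, 23, 1, 42, 36, 49, 7, 47]
Tree (level-order array): [4, 1, 37, None, None, 23, 42, 7, 36, None, 49, None, None, None, None, 47]
Rule: An internal node has at least one child.
Per-node child counts:
  node 4: 2 child(ren)
  node 1: 0 child(ren)
  node 37: 2 child(ren)
  node 23: 2 child(ren)
  node 7: 0 child(ren)
  node 36: 0 child(ren)
  node 42: 1 child(ren)
  node 49: 1 child(ren)
  node 47: 0 child(ren)
Matching nodes: [4, 37, 23, 42, 49]
Count of internal (non-leaf) nodes: 5


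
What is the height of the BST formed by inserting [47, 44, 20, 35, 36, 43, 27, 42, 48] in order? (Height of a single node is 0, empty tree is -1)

Insertion order: [47, 44, 20, 35, 36, 43, 27, 42, 48]
Tree (level-order array): [47, 44, 48, 20, None, None, None, None, 35, 27, 36, None, None, None, 43, 42]
Compute height bottom-up (empty subtree = -1):
  height(27) = 1 + max(-1, -1) = 0
  height(42) = 1 + max(-1, -1) = 0
  height(43) = 1 + max(0, -1) = 1
  height(36) = 1 + max(-1, 1) = 2
  height(35) = 1 + max(0, 2) = 3
  height(20) = 1 + max(-1, 3) = 4
  height(44) = 1 + max(4, -1) = 5
  height(48) = 1 + max(-1, -1) = 0
  height(47) = 1 + max(5, 0) = 6
Height = 6


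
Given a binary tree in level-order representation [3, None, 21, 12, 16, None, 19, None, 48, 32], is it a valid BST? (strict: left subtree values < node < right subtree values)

Level-order array: [3, None, 21, 12, 16, None, 19, None, 48, 32]
Validate using subtree bounds (lo, hi): at each node, require lo < value < hi,
then recurse left with hi=value and right with lo=value.
Preorder trace (stopping at first violation):
  at node 3 with bounds (-inf, +inf): OK
  at node 21 with bounds (3, +inf): OK
  at node 12 with bounds (3, 21): OK
  at node 19 with bounds (12, 21): OK
  at node 32 with bounds (12, 19): VIOLATION
Node 32 violates its bound: not (12 < 32 < 19).
Result: Not a valid BST


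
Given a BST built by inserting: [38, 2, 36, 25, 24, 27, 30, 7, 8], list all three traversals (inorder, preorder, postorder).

Tree insertion order: [38, 2, 36, 25, 24, 27, 30, 7, 8]
Tree (level-order array): [38, 2, None, None, 36, 25, None, 24, 27, 7, None, None, 30, None, 8]
Inorder (L, root, R): [2, 7, 8, 24, 25, 27, 30, 36, 38]
Preorder (root, L, R): [38, 2, 36, 25, 24, 7, 8, 27, 30]
Postorder (L, R, root): [8, 7, 24, 30, 27, 25, 36, 2, 38]


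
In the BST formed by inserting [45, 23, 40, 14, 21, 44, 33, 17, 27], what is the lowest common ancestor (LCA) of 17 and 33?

Tree insertion order: [45, 23, 40, 14, 21, 44, 33, 17, 27]
Tree (level-order array): [45, 23, None, 14, 40, None, 21, 33, 44, 17, None, 27]
In a BST, the LCA of p=17, q=33 is the first node v on the
root-to-leaf path with p <= v <= q (go left if both < v, right if both > v).
Walk from root:
  at 45: both 17 and 33 < 45, go left
  at 23: 17 <= 23 <= 33, this is the LCA
LCA = 23


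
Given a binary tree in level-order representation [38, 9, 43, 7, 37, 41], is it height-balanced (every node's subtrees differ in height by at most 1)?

Tree (level-order array): [38, 9, 43, 7, 37, 41]
Definition: a tree is height-balanced if, at every node, |h(left) - h(right)| <= 1 (empty subtree has height -1).
Bottom-up per-node check:
  node 7: h_left=-1, h_right=-1, diff=0 [OK], height=0
  node 37: h_left=-1, h_right=-1, diff=0 [OK], height=0
  node 9: h_left=0, h_right=0, diff=0 [OK], height=1
  node 41: h_left=-1, h_right=-1, diff=0 [OK], height=0
  node 43: h_left=0, h_right=-1, diff=1 [OK], height=1
  node 38: h_left=1, h_right=1, diff=0 [OK], height=2
All nodes satisfy the balance condition.
Result: Balanced


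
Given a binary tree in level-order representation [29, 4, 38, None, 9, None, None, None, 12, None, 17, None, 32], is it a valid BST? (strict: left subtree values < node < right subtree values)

Level-order array: [29, 4, 38, None, 9, None, None, None, 12, None, 17, None, 32]
Validate using subtree bounds (lo, hi): at each node, require lo < value < hi,
then recurse left with hi=value and right with lo=value.
Preorder trace (stopping at first violation):
  at node 29 with bounds (-inf, +inf): OK
  at node 4 with bounds (-inf, 29): OK
  at node 9 with bounds (4, 29): OK
  at node 12 with bounds (9, 29): OK
  at node 17 with bounds (12, 29): OK
  at node 32 with bounds (17, 29): VIOLATION
Node 32 violates its bound: not (17 < 32 < 29).
Result: Not a valid BST


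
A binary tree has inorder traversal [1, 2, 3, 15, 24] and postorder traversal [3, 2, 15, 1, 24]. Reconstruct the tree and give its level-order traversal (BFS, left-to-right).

Inorder:   [1, 2, 3, 15, 24]
Postorder: [3, 2, 15, 1, 24]
Algorithm: postorder visits root last, so walk postorder right-to-left;
each value is the root of the current inorder slice — split it at that
value, recurse on the right subtree first, then the left.
Recursive splits:
  root=24; inorder splits into left=[1, 2, 3, 15], right=[]
  root=1; inorder splits into left=[], right=[2, 3, 15]
  root=15; inorder splits into left=[2, 3], right=[]
  root=2; inorder splits into left=[], right=[3]
  root=3; inorder splits into left=[], right=[]
Reconstructed level-order: [24, 1, 15, 2, 3]


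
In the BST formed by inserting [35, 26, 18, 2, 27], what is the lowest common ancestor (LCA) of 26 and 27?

Tree insertion order: [35, 26, 18, 2, 27]
Tree (level-order array): [35, 26, None, 18, 27, 2]
In a BST, the LCA of p=26, q=27 is the first node v on the
root-to-leaf path with p <= v <= q (go left if both < v, right if both > v).
Walk from root:
  at 35: both 26 and 27 < 35, go left
  at 26: 26 <= 26 <= 27, this is the LCA
LCA = 26


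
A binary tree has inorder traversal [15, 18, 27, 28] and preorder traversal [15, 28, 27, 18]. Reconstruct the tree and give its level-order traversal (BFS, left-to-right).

Inorder:  [15, 18, 27, 28]
Preorder: [15, 28, 27, 18]
Algorithm: preorder visits root first, so consume preorder in order;
for each root, split the current inorder slice at that value into
left-subtree inorder and right-subtree inorder, then recurse.
Recursive splits:
  root=15; inorder splits into left=[], right=[18, 27, 28]
  root=28; inorder splits into left=[18, 27], right=[]
  root=27; inorder splits into left=[18], right=[]
  root=18; inorder splits into left=[], right=[]
Reconstructed level-order: [15, 28, 27, 18]


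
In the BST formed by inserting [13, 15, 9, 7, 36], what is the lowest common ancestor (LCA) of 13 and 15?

Tree insertion order: [13, 15, 9, 7, 36]
Tree (level-order array): [13, 9, 15, 7, None, None, 36]
In a BST, the LCA of p=13, q=15 is the first node v on the
root-to-leaf path with p <= v <= q (go left if both < v, right if both > v).
Walk from root:
  at 13: 13 <= 13 <= 15, this is the LCA
LCA = 13


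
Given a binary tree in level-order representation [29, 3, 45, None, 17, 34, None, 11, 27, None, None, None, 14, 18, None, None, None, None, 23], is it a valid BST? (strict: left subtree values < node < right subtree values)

Level-order array: [29, 3, 45, None, 17, 34, None, 11, 27, None, None, None, 14, 18, None, None, None, None, 23]
Validate using subtree bounds (lo, hi): at each node, require lo < value < hi,
then recurse left with hi=value and right with lo=value.
Preorder trace (stopping at first violation):
  at node 29 with bounds (-inf, +inf): OK
  at node 3 with bounds (-inf, 29): OK
  at node 17 with bounds (3, 29): OK
  at node 11 with bounds (3, 17): OK
  at node 14 with bounds (11, 17): OK
  at node 27 with bounds (17, 29): OK
  at node 18 with bounds (17, 27): OK
  at node 23 with bounds (18, 27): OK
  at node 45 with bounds (29, +inf): OK
  at node 34 with bounds (29, 45): OK
No violation found at any node.
Result: Valid BST


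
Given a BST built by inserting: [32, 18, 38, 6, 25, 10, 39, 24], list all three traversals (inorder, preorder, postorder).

Tree insertion order: [32, 18, 38, 6, 25, 10, 39, 24]
Tree (level-order array): [32, 18, 38, 6, 25, None, 39, None, 10, 24]
Inorder (L, root, R): [6, 10, 18, 24, 25, 32, 38, 39]
Preorder (root, L, R): [32, 18, 6, 10, 25, 24, 38, 39]
Postorder (L, R, root): [10, 6, 24, 25, 18, 39, 38, 32]


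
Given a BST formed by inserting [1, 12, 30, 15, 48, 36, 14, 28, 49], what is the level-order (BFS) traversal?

Tree insertion order: [1, 12, 30, 15, 48, 36, 14, 28, 49]
Tree (level-order array): [1, None, 12, None, 30, 15, 48, 14, 28, 36, 49]
BFS from the root, enqueuing left then right child of each popped node:
  queue [1] -> pop 1, enqueue [12], visited so far: [1]
  queue [12] -> pop 12, enqueue [30], visited so far: [1, 12]
  queue [30] -> pop 30, enqueue [15, 48], visited so far: [1, 12, 30]
  queue [15, 48] -> pop 15, enqueue [14, 28], visited so far: [1, 12, 30, 15]
  queue [48, 14, 28] -> pop 48, enqueue [36, 49], visited so far: [1, 12, 30, 15, 48]
  queue [14, 28, 36, 49] -> pop 14, enqueue [none], visited so far: [1, 12, 30, 15, 48, 14]
  queue [28, 36, 49] -> pop 28, enqueue [none], visited so far: [1, 12, 30, 15, 48, 14, 28]
  queue [36, 49] -> pop 36, enqueue [none], visited so far: [1, 12, 30, 15, 48, 14, 28, 36]
  queue [49] -> pop 49, enqueue [none], visited so far: [1, 12, 30, 15, 48, 14, 28, 36, 49]
Result: [1, 12, 30, 15, 48, 14, 28, 36, 49]


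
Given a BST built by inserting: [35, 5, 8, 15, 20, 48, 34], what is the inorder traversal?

Tree insertion order: [35, 5, 8, 15, 20, 48, 34]
Tree (level-order array): [35, 5, 48, None, 8, None, None, None, 15, None, 20, None, 34]
Inorder traversal: [5, 8, 15, 20, 34, 35, 48]


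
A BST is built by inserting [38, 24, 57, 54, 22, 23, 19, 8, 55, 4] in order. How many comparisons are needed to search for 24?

Search path for 24: 38 -> 24
Found: True
Comparisons: 2


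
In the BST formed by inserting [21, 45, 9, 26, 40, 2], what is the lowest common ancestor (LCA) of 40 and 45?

Tree insertion order: [21, 45, 9, 26, 40, 2]
Tree (level-order array): [21, 9, 45, 2, None, 26, None, None, None, None, 40]
In a BST, the LCA of p=40, q=45 is the first node v on the
root-to-leaf path with p <= v <= q (go left if both < v, right if both > v).
Walk from root:
  at 21: both 40 and 45 > 21, go right
  at 45: 40 <= 45 <= 45, this is the LCA
LCA = 45


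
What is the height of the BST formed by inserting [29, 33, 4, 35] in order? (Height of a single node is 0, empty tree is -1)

Insertion order: [29, 33, 4, 35]
Tree (level-order array): [29, 4, 33, None, None, None, 35]
Compute height bottom-up (empty subtree = -1):
  height(4) = 1 + max(-1, -1) = 0
  height(35) = 1 + max(-1, -1) = 0
  height(33) = 1 + max(-1, 0) = 1
  height(29) = 1 + max(0, 1) = 2
Height = 2


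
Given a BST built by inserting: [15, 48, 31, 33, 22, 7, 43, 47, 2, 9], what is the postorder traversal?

Tree insertion order: [15, 48, 31, 33, 22, 7, 43, 47, 2, 9]
Tree (level-order array): [15, 7, 48, 2, 9, 31, None, None, None, None, None, 22, 33, None, None, None, 43, None, 47]
Postorder traversal: [2, 9, 7, 22, 47, 43, 33, 31, 48, 15]


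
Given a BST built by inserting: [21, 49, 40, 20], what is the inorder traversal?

Tree insertion order: [21, 49, 40, 20]
Tree (level-order array): [21, 20, 49, None, None, 40]
Inorder traversal: [20, 21, 40, 49]


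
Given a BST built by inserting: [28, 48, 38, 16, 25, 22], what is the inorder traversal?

Tree insertion order: [28, 48, 38, 16, 25, 22]
Tree (level-order array): [28, 16, 48, None, 25, 38, None, 22]
Inorder traversal: [16, 22, 25, 28, 38, 48]


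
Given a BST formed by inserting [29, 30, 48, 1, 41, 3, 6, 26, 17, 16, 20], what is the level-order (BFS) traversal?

Tree insertion order: [29, 30, 48, 1, 41, 3, 6, 26, 17, 16, 20]
Tree (level-order array): [29, 1, 30, None, 3, None, 48, None, 6, 41, None, None, 26, None, None, 17, None, 16, 20]
BFS from the root, enqueuing left then right child of each popped node:
  queue [29] -> pop 29, enqueue [1, 30], visited so far: [29]
  queue [1, 30] -> pop 1, enqueue [3], visited so far: [29, 1]
  queue [30, 3] -> pop 30, enqueue [48], visited so far: [29, 1, 30]
  queue [3, 48] -> pop 3, enqueue [6], visited so far: [29, 1, 30, 3]
  queue [48, 6] -> pop 48, enqueue [41], visited so far: [29, 1, 30, 3, 48]
  queue [6, 41] -> pop 6, enqueue [26], visited so far: [29, 1, 30, 3, 48, 6]
  queue [41, 26] -> pop 41, enqueue [none], visited so far: [29, 1, 30, 3, 48, 6, 41]
  queue [26] -> pop 26, enqueue [17], visited so far: [29, 1, 30, 3, 48, 6, 41, 26]
  queue [17] -> pop 17, enqueue [16, 20], visited so far: [29, 1, 30, 3, 48, 6, 41, 26, 17]
  queue [16, 20] -> pop 16, enqueue [none], visited so far: [29, 1, 30, 3, 48, 6, 41, 26, 17, 16]
  queue [20] -> pop 20, enqueue [none], visited so far: [29, 1, 30, 3, 48, 6, 41, 26, 17, 16, 20]
Result: [29, 1, 30, 3, 48, 6, 41, 26, 17, 16, 20]


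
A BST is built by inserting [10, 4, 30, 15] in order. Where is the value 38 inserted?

Starting tree (level order): [10, 4, 30, None, None, 15]
Insertion path: 10 -> 30
Result: insert 38 as right child of 30
Final tree (level order): [10, 4, 30, None, None, 15, 38]


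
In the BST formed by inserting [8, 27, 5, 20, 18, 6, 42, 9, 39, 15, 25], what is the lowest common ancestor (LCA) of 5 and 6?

Tree insertion order: [8, 27, 5, 20, 18, 6, 42, 9, 39, 15, 25]
Tree (level-order array): [8, 5, 27, None, 6, 20, 42, None, None, 18, 25, 39, None, 9, None, None, None, None, None, None, 15]
In a BST, the LCA of p=5, q=6 is the first node v on the
root-to-leaf path with p <= v <= q (go left if both < v, right if both > v).
Walk from root:
  at 8: both 5 and 6 < 8, go left
  at 5: 5 <= 5 <= 6, this is the LCA
LCA = 5


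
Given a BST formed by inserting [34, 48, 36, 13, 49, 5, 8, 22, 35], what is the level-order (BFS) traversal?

Tree insertion order: [34, 48, 36, 13, 49, 5, 8, 22, 35]
Tree (level-order array): [34, 13, 48, 5, 22, 36, 49, None, 8, None, None, 35]
BFS from the root, enqueuing left then right child of each popped node:
  queue [34] -> pop 34, enqueue [13, 48], visited so far: [34]
  queue [13, 48] -> pop 13, enqueue [5, 22], visited so far: [34, 13]
  queue [48, 5, 22] -> pop 48, enqueue [36, 49], visited so far: [34, 13, 48]
  queue [5, 22, 36, 49] -> pop 5, enqueue [8], visited so far: [34, 13, 48, 5]
  queue [22, 36, 49, 8] -> pop 22, enqueue [none], visited so far: [34, 13, 48, 5, 22]
  queue [36, 49, 8] -> pop 36, enqueue [35], visited so far: [34, 13, 48, 5, 22, 36]
  queue [49, 8, 35] -> pop 49, enqueue [none], visited so far: [34, 13, 48, 5, 22, 36, 49]
  queue [8, 35] -> pop 8, enqueue [none], visited so far: [34, 13, 48, 5, 22, 36, 49, 8]
  queue [35] -> pop 35, enqueue [none], visited so far: [34, 13, 48, 5, 22, 36, 49, 8, 35]
Result: [34, 13, 48, 5, 22, 36, 49, 8, 35]


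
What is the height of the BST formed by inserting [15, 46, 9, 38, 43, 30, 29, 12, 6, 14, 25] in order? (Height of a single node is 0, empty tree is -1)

Insertion order: [15, 46, 9, 38, 43, 30, 29, 12, 6, 14, 25]
Tree (level-order array): [15, 9, 46, 6, 12, 38, None, None, None, None, 14, 30, 43, None, None, 29, None, None, None, 25]
Compute height bottom-up (empty subtree = -1):
  height(6) = 1 + max(-1, -1) = 0
  height(14) = 1 + max(-1, -1) = 0
  height(12) = 1 + max(-1, 0) = 1
  height(9) = 1 + max(0, 1) = 2
  height(25) = 1 + max(-1, -1) = 0
  height(29) = 1 + max(0, -1) = 1
  height(30) = 1 + max(1, -1) = 2
  height(43) = 1 + max(-1, -1) = 0
  height(38) = 1 + max(2, 0) = 3
  height(46) = 1 + max(3, -1) = 4
  height(15) = 1 + max(2, 4) = 5
Height = 5


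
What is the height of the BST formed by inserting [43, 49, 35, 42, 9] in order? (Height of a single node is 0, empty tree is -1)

Insertion order: [43, 49, 35, 42, 9]
Tree (level-order array): [43, 35, 49, 9, 42]
Compute height bottom-up (empty subtree = -1):
  height(9) = 1 + max(-1, -1) = 0
  height(42) = 1 + max(-1, -1) = 0
  height(35) = 1 + max(0, 0) = 1
  height(49) = 1 + max(-1, -1) = 0
  height(43) = 1 + max(1, 0) = 2
Height = 2


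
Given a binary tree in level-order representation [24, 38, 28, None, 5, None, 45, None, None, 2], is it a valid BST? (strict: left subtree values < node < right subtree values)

Level-order array: [24, 38, 28, None, 5, None, 45, None, None, 2]
Validate using subtree bounds (lo, hi): at each node, require lo < value < hi,
then recurse left with hi=value and right with lo=value.
Preorder trace (stopping at first violation):
  at node 24 with bounds (-inf, +inf): OK
  at node 38 with bounds (-inf, 24): VIOLATION
Node 38 violates its bound: not (-inf < 38 < 24).
Result: Not a valid BST


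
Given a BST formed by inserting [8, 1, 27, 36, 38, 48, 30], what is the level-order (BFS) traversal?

Tree insertion order: [8, 1, 27, 36, 38, 48, 30]
Tree (level-order array): [8, 1, 27, None, None, None, 36, 30, 38, None, None, None, 48]
BFS from the root, enqueuing left then right child of each popped node:
  queue [8] -> pop 8, enqueue [1, 27], visited so far: [8]
  queue [1, 27] -> pop 1, enqueue [none], visited so far: [8, 1]
  queue [27] -> pop 27, enqueue [36], visited so far: [8, 1, 27]
  queue [36] -> pop 36, enqueue [30, 38], visited so far: [8, 1, 27, 36]
  queue [30, 38] -> pop 30, enqueue [none], visited so far: [8, 1, 27, 36, 30]
  queue [38] -> pop 38, enqueue [48], visited so far: [8, 1, 27, 36, 30, 38]
  queue [48] -> pop 48, enqueue [none], visited so far: [8, 1, 27, 36, 30, 38, 48]
Result: [8, 1, 27, 36, 30, 38, 48]


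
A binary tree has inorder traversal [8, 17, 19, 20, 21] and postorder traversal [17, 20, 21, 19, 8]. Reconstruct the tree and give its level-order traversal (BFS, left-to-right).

Inorder:   [8, 17, 19, 20, 21]
Postorder: [17, 20, 21, 19, 8]
Algorithm: postorder visits root last, so walk postorder right-to-left;
each value is the root of the current inorder slice — split it at that
value, recurse on the right subtree first, then the left.
Recursive splits:
  root=8; inorder splits into left=[], right=[17, 19, 20, 21]
  root=19; inorder splits into left=[17], right=[20, 21]
  root=21; inorder splits into left=[20], right=[]
  root=20; inorder splits into left=[], right=[]
  root=17; inorder splits into left=[], right=[]
Reconstructed level-order: [8, 19, 17, 21, 20]


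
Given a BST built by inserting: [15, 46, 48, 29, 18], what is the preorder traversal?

Tree insertion order: [15, 46, 48, 29, 18]
Tree (level-order array): [15, None, 46, 29, 48, 18]
Preorder traversal: [15, 46, 29, 18, 48]


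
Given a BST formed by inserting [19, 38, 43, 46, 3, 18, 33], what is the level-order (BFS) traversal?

Tree insertion order: [19, 38, 43, 46, 3, 18, 33]
Tree (level-order array): [19, 3, 38, None, 18, 33, 43, None, None, None, None, None, 46]
BFS from the root, enqueuing left then right child of each popped node:
  queue [19] -> pop 19, enqueue [3, 38], visited so far: [19]
  queue [3, 38] -> pop 3, enqueue [18], visited so far: [19, 3]
  queue [38, 18] -> pop 38, enqueue [33, 43], visited so far: [19, 3, 38]
  queue [18, 33, 43] -> pop 18, enqueue [none], visited so far: [19, 3, 38, 18]
  queue [33, 43] -> pop 33, enqueue [none], visited so far: [19, 3, 38, 18, 33]
  queue [43] -> pop 43, enqueue [46], visited so far: [19, 3, 38, 18, 33, 43]
  queue [46] -> pop 46, enqueue [none], visited so far: [19, 3, 38, 18, 33, 43, 46]
Result: [19, 3, 38, 18, 33, 43, 46]


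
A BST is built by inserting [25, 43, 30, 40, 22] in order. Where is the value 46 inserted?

Starting tree (level order): [25, 22, 43, None, None, 30, None, None, 40]
Insertion path: 25 -> 43
Result: insert 46 as right child of 43
Final tree (level order): [25, 22, 43, None, None, 30, 46, None, 40]


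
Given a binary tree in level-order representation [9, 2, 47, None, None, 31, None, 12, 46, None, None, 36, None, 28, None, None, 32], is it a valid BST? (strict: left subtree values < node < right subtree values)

Level-order array: [9, 2, 47, None, None, 31, None, 12, 46, None, None, 36, None, 28, None, None, 32]
Validate using subtree bounds (lo, hi): at each node, require lo < value < hi,
then recurse left with hi=value and right with lo=value.
Preorder trace (stopping at first violation):
  at node 9 with bounds (-inf, +inf): OK
  at node 2 with bounds (-inf, 9): OK
  at node 47 with bounds (9, +inf): OK
  at node 31 with bounds (9, 47): OK
  at node 12 with bounds (9, 31): OK
  at node 46 with bounds (31, 47): OK
  at node 36 with bounds (31, 46): OK
  at node 28 with bounds (31, 36): VIOLATION
Node 28 violates its bound: not (31 < 28 < 36).
Result: Not a valid BST


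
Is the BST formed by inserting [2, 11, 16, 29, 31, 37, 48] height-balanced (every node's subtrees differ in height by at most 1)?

Tree (level-order array): [2, None, 11, None, 16, None, 29, None, 31, None, 37, None, 48]
Definition: a tree is height-balanced if, at every node, |h(left) - h(right)| <= 1 (empty subtree has height -1).
Bottom-up per-node check:
  node 48: h_left=-1, h_right=-1, diff=0 [OK], height=0
  node 37: h_left=-1, h_right=0, diff=1 [OK], height=1
  node 31: h_left=-1, h_right=1, diff=2 [FAIL (|-1-1|=2 > 1)], height=2
  node 29: h_left=-1, h_right=2, diff=3 [FAIL (|-1-2|=3 > 1)], height=3
  node 16: h_left=-1, h_right=3, diff=4 [FAIL (|-1-3|=4 > 1)], height=4
  node 11: h_left=-1, h_right=4, diff=5 [FAIL (|-1-4|=5 > 1)], height=5
  node 2: h_left=-1, h_right=5, diff=6 [FAIL (|-1-5|=6 > 1)], height=6
Node 31 violates the condition: |-1 - 1| = 2 > 1.
Result: Not balanced


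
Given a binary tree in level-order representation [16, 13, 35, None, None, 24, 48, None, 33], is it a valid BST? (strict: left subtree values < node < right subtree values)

Level-order array: [16, 13, 35, None, None, 24, 48, None, 33]
Validate using subtree bounds (lo, hi): at each node, require lo < value < hi,
then recurse left with hi=value and right with lo=value.
Preorder trace (stopping at first violation):
  at node 16 with bounds (-inf, +inf): OK
  at node 13 with bounds (-inf, 16): OK
  at node 35 with bounds (16, +inf): OK
  at node 24 with bounds (16, 35): OK
  at node 33 with bounds (24, 35): OK
  at node 48 with bounds (35, +inf): OK
No violation found at any node.
Result: Valid BST


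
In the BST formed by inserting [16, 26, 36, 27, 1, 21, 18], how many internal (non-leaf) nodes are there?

Tree built from: [16, 26, 36, 27, 1, 21, 18]
Tree (level-order array): [16, 1, 26, None, None, 21, 36, 18, None, 27]
Rule: An internal node has at least one child.
Per-node child counts:
  node 16: 2 child(ren)
  node 1: 0 child(ren)
  node 26: 2 child(ren)
  node 21: 1 child(ren)
  node 18: 0 child(ren)
  node 36: 1 child(ren)
  node 27: 0 child(ren)
Matching nodes: [16, 26, 21, 36]
Count of internal (non-leaf) nodes: 4


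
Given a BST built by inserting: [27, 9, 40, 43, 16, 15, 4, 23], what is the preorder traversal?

Tree insertion order: [27, 9, 40, 43, 16, 15, 4, 23]
Tree (level-order array): [27, 9, 40, 4, 16, None, 43, None, None, 15, 23]
Preorder traversal: [27, 9, 4, 16, 15, 23, 40, 43]


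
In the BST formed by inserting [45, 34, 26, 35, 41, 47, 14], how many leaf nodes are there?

Tree built from: [45, 34, 26, 35, 41, 47, 14]
Tree (level-order array): [45, 34, 47, 26, 35, None, None, 14, None, None, 41]
Rule: A leaf has 0 children.
Per-node child counts:
  node 45: 2 child(ren)
  node 34: 2 child(ren)
  node 26: 1 child(ren)
  node 14: 0 child(ren)
  node 35: 1 child(ren)
  node 41: 0 child(ren)
  node 47: 0 child(ren)
Matching nodes: [14, 41, 47]
Count of leaf nodes: 3


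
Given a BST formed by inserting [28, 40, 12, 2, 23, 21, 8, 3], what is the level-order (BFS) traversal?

Tree insertion order: [28, 40, 12, 2, 23, 21, 8, 3]
Tree (level-order array): [28, 12, 40, 2, 23, None, None, None, 8, 21, None, 3]
BFS from the root, enqueuing left then right child of each popped node:
  queue [28] -> pop 28, enqueue [12, 40], visited so far: [28]
  queue [12, 40] -> pop 12, enqueue [2, 23], visited so far: [28, 12]
  queue [40, 2, 23] -> pop 40, enqueue [none], visited so far: [28, 12, 40]
  queue [2, 23] -> pop 2, enqueue [8], visited so far: [28, 12, 40, 2]
  queue [23, 8] -> pop 23, enqueue [21], visited so far: [28, 12, 40, 2, 23]
  queue [8, 21] -> pop 8, enqueue [3], visited so far: [28, 12, 40, 2, 23, 8]
  queue [21, 3] -> pop 21, enqueue [none], visited so far: [28, 12, 40, 2, 23, 8, 21]
  queue [3] -> pop 3, enqueue [none], visited so far: [28, 12, 40, 2, 23, 8, 21, 3]
Result: [28, 12, 40, 2, 23, 8, 21, 3]


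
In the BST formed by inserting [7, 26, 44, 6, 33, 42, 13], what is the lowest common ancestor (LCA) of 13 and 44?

Tree insertion order: [7, 26, 44, 6, 33, 42, 13]
Tree (level-order array): [7, 6, 26, None, None, 13, 44, None, None, 33, None, None, 42]
In a BST, the LCA of p=13, q=44 is the first node v on the
root-to-leaf path with p <= v <= q (go left if both < v, right if both > v).
Walk from root:
  at 7: both 13 and 44 > 7, go right
  at 26: 13 <= 26 <= 44, this is the LCA
LCA = 26


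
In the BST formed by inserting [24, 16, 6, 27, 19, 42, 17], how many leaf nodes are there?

Tree built from: [24, 16, 6, 27, 19, 42, 17]
Tree (level-order array): [24, 16, 27, 6, 19, None, 42, None, None, 17]
Rule: A leaf has 0 children.
Per-node child counts:
  node 24: 2 child(ren)
  node 16: 2 child(ren)
  node 6: 0 child(ren)
  node 19: 1 child(ren)
  node 17: 0 child(ren)
  node 27: 1 child(ren)
  node 42: 0 child(ren)
Matching nodes: [6, 17, 42]
Count of leaf nodes: 3


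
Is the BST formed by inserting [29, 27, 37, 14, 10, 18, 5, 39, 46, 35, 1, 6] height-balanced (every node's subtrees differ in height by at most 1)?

Tree (level-order array): [29, 27, 37, 14, None, 35, 39, 10, 18, None, None, None, 46, 5, None, None, None, None, None, 1, 6]
Definition: a tree is height-balanced if, at every node, |h(left) - h(right)| <= 1 (empty subtree has height -1).
Bottom-up per-node check:
  node 1: h_left=-1, h_right=-1, diff=0 [OK], height=0
  node 6: h_left=-1, h_right=-1, diff=0 [OK], height=0
  node 5: h_left=0, h_right=0, diff=0 [OK], height=1
  node 10: h_left=1, h_right=-1, diff=2 [FAIL (|1--1|=2 > 1)], height=2
  node 18: h_left=-1, h_right=-1, diff=0 [OK], height=0
  node 14: h_left=2, h_right=0, diff=2 [FAIL (|2-0|=2 > 1)], height=3
  node 27: h_left=3, h_right=-1, diff=4 [FAIL (|3--1|=4 > 1)], height=4
  node 35: h_left=-1, h_right=-1, diff=0 [OK], height=0
  node 46: h_left=-1, h_right=-1, diff=0 [OK], height=0
  node 39: h_left=-1, h_right=0, diff=1 [OK], height=1
  node 37: h_left=0, h_right=1, diff=1 [OK], height=2
  node 29: h_left=4, h_right=2, diff=2 [FAIL (|4-2|=2 > 1)], height=5
Node 10 violates the condition: |1 - -1| = 2 > 1.
Result: Not balanced


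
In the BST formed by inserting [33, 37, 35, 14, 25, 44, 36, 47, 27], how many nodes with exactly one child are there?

Tree built from: [33, 37, 35, 14, 25, 44, 36, 47, 27]
Tree (level-order array): [33, 14, 37, None, 25, 35, 44, None, 27, None, 36, None, 47]
Rule: These are nodes with exactly 1 non-null child.
Per-node child counts:
  node 33: 2 child(ren)
  node 14: 1 child(ren)
  node 25: 1 child(ren)
  node 27: 0 child(ren)
  node 37: 2 child(ren)
  node 35: 1 child(ren)
  node 36: 0 child(ren)
  node 44: 1 child(ren)
  node 47: 0 child(ren)
Matching nodes: [14, 25, 35, 44]
Count of nodes with exactly one child: 4


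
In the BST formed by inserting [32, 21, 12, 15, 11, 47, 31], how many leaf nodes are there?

Tree built from: [32, 21, 12, 15, 11, 47, 31]
Tree (level-order array): [32, 21, 47, 12, 31, None, None, 11, 15]
Rule: A leaf has 0 children.
Per-node child counts:
  node 32: 2 child(ren)
  node 21: 2 child(ren)
  node 12: 2 child(ren)
  node 11: 0 child(ren)
  node 15: 0 child(ren)
  node 31: 0 child(ren)
  node 47: 0 child(ren)
Matching nodes: [11, 15, 31, 47]
Count of leaf nodes: 4


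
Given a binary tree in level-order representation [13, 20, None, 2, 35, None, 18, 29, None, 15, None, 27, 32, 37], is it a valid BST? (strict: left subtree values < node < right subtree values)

Level-order array: [13, 20, None, 2, 35, None, 18, 29, None, 15, None, 27, 32, 37]
Validate using subtree bounds (lo, hi): at each node, require lo < value < hi,
then recurse left with hi=value and right with lo=value.
Preorder trace (stopping at first violation):
  at node 13 with bounds (-inf, +inf): OK
  at node 20 with bounds (-inf, 13): VIOLATION
Node 20 violates its bound: not (-inf < 20 < 13).
Result: Not a valid BST


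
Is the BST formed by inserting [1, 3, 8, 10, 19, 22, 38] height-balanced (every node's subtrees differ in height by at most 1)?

Tree (level-order array): [1, None, 3, None, 8, None, 10, None, 19, None, 22, None, 38]
Definition: a tree is height-balanced if, at every node, |h(left) - h(right)| <= 1 (empty subtree has height -1).
Bottom-up per-node check:
  node 38: h_left=-1, h_right=-1, diff=0 [OK], height=0
  node 22: h_left=-1, h_right=0, diff=1 [OK], height=1
  node 19: h_left=-1, h_right=1, diff=2 [FAIL (|-1-1|=2 > 1)], height=2
  node 10: h_left=-1, h_right=2, diff=3 [FAIL (|-1-2|=3 > 1)], height=3
  node 8: h_left=-1, h_right=3, diff=4 [FAIL (|-1-3|=4 > 1)], height=4
  node 3: h_left=-1, h_right=4, diff=5 [FAIL (|-1-4|=5 > 1)], height=5
  node 1: h_left=-1, h_right=5, diff=6 [FAIL (|-1-5|=6 > 1)], height=6
Node 19 violates the condition: |-1 - 1| = 2 > 1.
Result: Not balanced


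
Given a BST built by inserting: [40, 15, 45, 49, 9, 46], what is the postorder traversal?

Tree insertion order: [40, 15, 45, 49, 9, 46]
Tree (level-order array): [40, 15, 45, 9, None, None, 49, None, None, 46]
Postorder traversal: [9, 15, 46, 49, 45, 40]


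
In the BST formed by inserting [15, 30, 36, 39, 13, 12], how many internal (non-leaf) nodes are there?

Tree built from: [15, 30, 36, 39, 13, 12]
Tree (level-order array): [15, 13, 30, 12, None, None, 36, None, None, None, 39]
Rule: An internal node has at least one child.
Per-node child counts:
  node 15: 2 child(ren)
  node 13: 1 child(ren)
  node 12: 0 child(ren)
  node 30: 1 child(ren)
  node 36: 1 child(ren)
  node 39: 0 child(ren)
Matching nodes: [15, 13, 30, 36]
Count of internal (non-leaf) nodes: 4
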